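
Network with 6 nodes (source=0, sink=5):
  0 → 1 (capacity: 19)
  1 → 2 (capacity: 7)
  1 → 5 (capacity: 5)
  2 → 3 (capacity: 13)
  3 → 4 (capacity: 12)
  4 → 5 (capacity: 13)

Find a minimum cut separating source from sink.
Min cut value = 12, edges: (1,2), (1,5)

Min cut value: 12
Partition: S = [0, 1], T = [2, 3, 4, 5]
Cut edges: (1,2), (1,5)

By max-flow min-cut theorem, max flow = min cut = 12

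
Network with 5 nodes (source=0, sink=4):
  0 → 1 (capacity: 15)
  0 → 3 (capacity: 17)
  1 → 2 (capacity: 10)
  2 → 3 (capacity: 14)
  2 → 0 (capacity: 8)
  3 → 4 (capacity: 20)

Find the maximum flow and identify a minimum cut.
Max flow = 20, Min cut edges: (3,4)

Maximum flow: 20
Minimum cut: (3,4)
Partition: S = [0, 1, 2, 3], T = [4]

Max-flow min-cut theorem verified: both equal 20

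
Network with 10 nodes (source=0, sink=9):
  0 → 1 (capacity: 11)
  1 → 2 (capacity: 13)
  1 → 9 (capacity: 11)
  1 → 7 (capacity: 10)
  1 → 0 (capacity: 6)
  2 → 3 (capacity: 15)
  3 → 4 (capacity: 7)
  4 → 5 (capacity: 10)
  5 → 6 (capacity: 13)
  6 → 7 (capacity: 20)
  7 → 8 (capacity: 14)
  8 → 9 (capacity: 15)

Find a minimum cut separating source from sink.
Min cut value = 11, edges: (0,1)

Min cut value: 11
Partition: S = [0], T = [1, 2, 3, 4, 5, 6, 7, 8, 9]
Cut edges: (0,1)

By max-flow min-cut theorem, max flow = min cut = 11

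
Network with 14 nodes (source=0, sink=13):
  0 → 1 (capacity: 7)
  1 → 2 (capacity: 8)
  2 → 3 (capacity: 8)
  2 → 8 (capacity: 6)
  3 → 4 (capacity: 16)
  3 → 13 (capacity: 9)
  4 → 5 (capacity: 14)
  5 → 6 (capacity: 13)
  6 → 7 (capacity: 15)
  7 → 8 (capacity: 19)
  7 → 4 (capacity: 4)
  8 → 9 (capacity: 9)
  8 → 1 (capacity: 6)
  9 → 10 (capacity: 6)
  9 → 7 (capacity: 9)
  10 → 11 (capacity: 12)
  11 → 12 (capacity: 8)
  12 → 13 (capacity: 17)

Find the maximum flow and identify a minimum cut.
Max flow = 7, Min cut edges: (0,1)

Maximum flow: 7
Minimum cut: (0,1)
Partition: S = [0], T = [1, 2, 3, 4, 5, 6, 7, 8, 9, 10, 11, 12, 13]

Max-flow min-cut theorem verified: both equal 7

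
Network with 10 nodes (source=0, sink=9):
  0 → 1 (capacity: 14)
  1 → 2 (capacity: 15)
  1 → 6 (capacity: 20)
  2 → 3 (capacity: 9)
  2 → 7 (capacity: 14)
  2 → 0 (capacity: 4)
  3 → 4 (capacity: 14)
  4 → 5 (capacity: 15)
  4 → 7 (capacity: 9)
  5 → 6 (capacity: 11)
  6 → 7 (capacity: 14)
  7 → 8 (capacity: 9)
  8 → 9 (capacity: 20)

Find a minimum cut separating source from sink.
Min cut value = 9, edges: (7,8)

Min cut value: 9
Partition: S = [0, 1, 2, 3, 4, 5, 6, 7], T = [8, 9]
Cut edges: (7,8)

By max-flow min-cut theorem, max flow = min cut = 9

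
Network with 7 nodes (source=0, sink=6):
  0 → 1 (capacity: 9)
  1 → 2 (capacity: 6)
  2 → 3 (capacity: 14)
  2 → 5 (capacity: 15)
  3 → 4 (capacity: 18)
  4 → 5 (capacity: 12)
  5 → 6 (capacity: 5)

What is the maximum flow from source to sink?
Maximum flow = 5

Max flow: 5

Flow assignment:
  0 → 1: 5/9
  1 → 2: 5/6
  2 → 5: 5/15
  5 → 6: 5/5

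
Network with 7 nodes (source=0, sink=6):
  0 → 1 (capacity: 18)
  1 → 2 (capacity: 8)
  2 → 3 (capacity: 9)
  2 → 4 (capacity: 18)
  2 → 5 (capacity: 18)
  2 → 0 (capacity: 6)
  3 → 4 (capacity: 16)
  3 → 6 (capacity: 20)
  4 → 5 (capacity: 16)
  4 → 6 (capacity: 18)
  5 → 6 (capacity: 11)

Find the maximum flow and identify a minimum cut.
Max flow = 8, Min cut edges: (1,2)

Maximum flow: 8
Minimum cut: (1,2)
Partition: S = [0, 1], T = [2, 3, 4, 5, 6]

Max-flow min-cut theorem verified: both equal 8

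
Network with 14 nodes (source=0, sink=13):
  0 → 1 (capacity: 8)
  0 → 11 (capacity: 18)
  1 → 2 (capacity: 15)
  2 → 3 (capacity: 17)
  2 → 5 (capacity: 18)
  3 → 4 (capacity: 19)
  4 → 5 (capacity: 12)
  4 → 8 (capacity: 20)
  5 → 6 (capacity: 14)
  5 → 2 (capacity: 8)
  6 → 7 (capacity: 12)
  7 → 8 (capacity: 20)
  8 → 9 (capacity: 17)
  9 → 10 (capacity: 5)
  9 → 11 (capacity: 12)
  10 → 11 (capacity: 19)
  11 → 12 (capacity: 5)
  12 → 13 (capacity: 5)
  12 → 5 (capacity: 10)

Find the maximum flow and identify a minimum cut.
Max flow = 5, Min cut edges: (12,13)

Maximum flow: 5
Minimum cut: (12,13)
Partition: S = [0, 1, 2, 3, 4, 5, 6, 7, 8, 9, 10, 11, 12], T = [13]

Max-flow min-cut theorem verified: both equal 5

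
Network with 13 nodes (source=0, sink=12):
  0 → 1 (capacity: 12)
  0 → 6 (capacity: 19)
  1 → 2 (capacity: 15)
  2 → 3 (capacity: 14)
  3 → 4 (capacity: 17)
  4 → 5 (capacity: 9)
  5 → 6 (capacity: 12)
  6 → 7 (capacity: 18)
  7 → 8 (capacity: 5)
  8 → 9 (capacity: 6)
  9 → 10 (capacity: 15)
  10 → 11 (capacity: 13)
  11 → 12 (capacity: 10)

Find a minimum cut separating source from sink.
Min cut value = 5, edges: (7,8)

Min cut value: 5
Partition: S = [0, 1, 2, 3, 4, 5, 6, 7], T = [8, 9, 10, 11, 12]
Cut edges: (7,8)

By max-flow min-cut theorem, max flow = min cut = 5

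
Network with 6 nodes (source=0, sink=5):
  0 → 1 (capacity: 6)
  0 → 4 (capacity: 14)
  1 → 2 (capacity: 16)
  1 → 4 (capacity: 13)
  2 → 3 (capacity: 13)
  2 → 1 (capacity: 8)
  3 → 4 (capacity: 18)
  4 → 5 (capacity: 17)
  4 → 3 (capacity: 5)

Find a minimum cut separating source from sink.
Min cut value = 17, edges: (4,5)

Min cut value: 17
Partition: S = [0, 1, 2, 3, 4], T = [5]
Cut edges: (4,5)

By max-flow min-cut theorem, max flow = min cut = 17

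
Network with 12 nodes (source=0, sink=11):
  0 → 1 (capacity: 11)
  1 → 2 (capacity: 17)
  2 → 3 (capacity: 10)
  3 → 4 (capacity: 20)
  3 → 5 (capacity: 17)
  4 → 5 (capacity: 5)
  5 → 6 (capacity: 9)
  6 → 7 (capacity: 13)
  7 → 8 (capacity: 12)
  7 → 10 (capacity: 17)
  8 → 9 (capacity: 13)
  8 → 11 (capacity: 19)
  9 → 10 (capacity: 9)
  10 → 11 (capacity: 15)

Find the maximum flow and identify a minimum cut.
Max flow = 9, Min cut edges: (5,6)

Maximum flow: 9
Minimum cut: (5,6)
Partition: S = [0, 1, 2, 3, 4, 5], T = [6, 7, 8, 9, 10, 11]

Max-flow min-cut theorem verified: both equal 9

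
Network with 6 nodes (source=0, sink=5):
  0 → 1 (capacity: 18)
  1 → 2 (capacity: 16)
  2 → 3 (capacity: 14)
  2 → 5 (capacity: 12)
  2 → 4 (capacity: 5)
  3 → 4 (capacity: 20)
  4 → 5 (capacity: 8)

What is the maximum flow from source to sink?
Maximum flow = 16

Max flow: 16

Flow assignment:
  0 → 1: 16/18
  1 → 2: 16/16
  2 → 5: 12/12
  2 → 4: 4/5
  4 → 5: 4/8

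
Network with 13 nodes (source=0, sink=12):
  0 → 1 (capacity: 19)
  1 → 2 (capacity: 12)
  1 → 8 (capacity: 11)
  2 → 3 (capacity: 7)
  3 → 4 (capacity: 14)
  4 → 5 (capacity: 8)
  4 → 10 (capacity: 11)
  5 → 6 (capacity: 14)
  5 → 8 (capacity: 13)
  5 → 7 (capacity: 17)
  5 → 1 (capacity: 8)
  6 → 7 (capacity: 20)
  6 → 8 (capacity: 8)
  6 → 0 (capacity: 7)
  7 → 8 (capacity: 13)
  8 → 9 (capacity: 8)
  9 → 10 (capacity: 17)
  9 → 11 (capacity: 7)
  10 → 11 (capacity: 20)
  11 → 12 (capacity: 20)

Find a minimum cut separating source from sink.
Min cut value = 15, edges: (2,3), (8,9)

Min cut value: 15
Partition: S = [0, 1, 2, 5, 6, 7, 8], T = [3, 4, 9, 10, 11, 12]
Cut edges: (2,3), (8,9)

By max-flow min-cut theorem, max flow = min cut = 15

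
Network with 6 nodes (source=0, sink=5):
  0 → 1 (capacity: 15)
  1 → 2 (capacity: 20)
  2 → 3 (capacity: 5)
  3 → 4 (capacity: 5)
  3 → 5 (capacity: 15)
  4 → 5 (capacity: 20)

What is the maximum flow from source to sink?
Maximum flow = 5

Max flow: 5

Flow assignment:
  0 → 1: 5/15
  1 → 2: 5/20
  2 → 3: 5/5
  3 → 5: 5/15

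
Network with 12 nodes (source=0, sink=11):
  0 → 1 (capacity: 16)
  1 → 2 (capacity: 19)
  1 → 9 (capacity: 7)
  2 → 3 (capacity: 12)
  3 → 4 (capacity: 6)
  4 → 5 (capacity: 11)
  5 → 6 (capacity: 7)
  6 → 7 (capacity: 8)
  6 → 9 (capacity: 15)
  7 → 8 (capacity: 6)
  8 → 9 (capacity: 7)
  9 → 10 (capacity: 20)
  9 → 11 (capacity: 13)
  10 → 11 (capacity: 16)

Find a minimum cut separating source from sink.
Min cut value = 13, edges: (1,9), (3,4)

Min cut value: 13
Partition: S = [0, 1, 2, 3], T = [4, 5, 6, 7, 8, 9, 10, 11]
Cut edges: (1,9), (3,4)

By max-flow min-cut theorem, max flow = min cut = 13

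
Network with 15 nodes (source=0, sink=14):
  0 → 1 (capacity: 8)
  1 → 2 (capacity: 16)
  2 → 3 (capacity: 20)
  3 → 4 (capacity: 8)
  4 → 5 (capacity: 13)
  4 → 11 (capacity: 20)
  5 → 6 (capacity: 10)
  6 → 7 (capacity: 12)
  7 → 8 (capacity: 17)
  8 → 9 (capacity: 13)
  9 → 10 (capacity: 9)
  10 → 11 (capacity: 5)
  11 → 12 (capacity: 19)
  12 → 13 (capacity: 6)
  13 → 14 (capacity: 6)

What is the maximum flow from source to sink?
Maximum flow = 6

Max flow: 6

Flow assignment:
  0 → 1: 6/8
  1 → 2: 6/16
  2 → 3: 6/20
  3 → 4: 6/8
  4 → 11: 6/20
  11 → 12: 6/19
  12 → 13: 6/6
  13 → 14: 6/6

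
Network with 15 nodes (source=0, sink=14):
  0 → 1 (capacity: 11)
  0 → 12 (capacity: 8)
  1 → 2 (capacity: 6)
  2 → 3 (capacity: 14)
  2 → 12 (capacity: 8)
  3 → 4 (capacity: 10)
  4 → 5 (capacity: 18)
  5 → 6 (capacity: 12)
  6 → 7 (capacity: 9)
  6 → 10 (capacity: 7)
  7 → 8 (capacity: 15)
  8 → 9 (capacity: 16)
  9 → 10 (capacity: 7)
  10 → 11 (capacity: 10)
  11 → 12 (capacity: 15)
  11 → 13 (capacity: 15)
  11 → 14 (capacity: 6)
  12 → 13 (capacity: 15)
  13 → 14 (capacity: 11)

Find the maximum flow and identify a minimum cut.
Max flow = 14, Min cut edges: (0,12), (1,2)

Maximum flow: 14
Minimum cut: (0,12), (1,2)
Partition: S = [0, 1], T = [2, 3, 4, 5, 6, 7, 8, 9, 10, 11, 12, 13, 14]

Max-flow min-cut theorem verified: both equal 14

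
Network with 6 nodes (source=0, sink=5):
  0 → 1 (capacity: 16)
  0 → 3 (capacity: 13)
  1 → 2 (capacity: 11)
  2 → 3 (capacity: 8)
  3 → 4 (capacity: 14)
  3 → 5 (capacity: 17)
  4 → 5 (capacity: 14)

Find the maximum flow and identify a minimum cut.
Max flow = 21, Min cut edges: (0,3), (2,3)

Maximum flow: 21
Minimum cut: (0,3), (2,3)
Partition: S = [0, 1, 2], T = [3, 4, 5]

Max-flow min-cut theorem verified: both equal 21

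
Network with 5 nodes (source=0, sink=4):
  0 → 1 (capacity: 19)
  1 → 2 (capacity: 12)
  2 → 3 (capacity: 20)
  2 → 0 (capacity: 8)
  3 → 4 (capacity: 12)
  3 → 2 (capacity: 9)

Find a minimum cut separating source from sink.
Min cut value = 12, edges: (3,4)

Min cut value: 12
Partition: S = [0, 1, 2, 3], T = [4]
Cut edges: (3,4)

By max-flow min-cut theorem, max flow = min cut = 12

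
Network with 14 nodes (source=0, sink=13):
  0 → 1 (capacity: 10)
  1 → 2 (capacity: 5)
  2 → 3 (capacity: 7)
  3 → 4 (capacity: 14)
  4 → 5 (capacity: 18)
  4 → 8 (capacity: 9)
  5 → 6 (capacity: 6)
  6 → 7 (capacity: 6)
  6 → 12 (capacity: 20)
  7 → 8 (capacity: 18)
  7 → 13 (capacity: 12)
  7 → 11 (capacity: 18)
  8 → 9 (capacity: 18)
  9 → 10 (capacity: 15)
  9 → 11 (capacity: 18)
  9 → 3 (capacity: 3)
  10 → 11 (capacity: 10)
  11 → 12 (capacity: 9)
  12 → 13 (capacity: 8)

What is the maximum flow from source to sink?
Maximum flow = 5

Max flow: 5

Flow assignment:
  0 → 1: 5/10
  1 → 2: 5/5
  2 → 3: 5/7
  3 → 4: 5/14
  4 → 5: 5/18
  5 → 6: 5/6
  6 → 7: 5/6
  7 → 13: 5/12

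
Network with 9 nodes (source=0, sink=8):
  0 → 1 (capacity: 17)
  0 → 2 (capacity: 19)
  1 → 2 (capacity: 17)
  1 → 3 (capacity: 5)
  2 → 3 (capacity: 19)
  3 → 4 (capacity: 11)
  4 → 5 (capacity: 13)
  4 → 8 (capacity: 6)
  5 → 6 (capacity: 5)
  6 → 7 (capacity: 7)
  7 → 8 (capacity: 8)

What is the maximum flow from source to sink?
Maximum flow = 11

Max flow: 11

Flow assignment:
  0 → 1: 11/17
  1 → 2: 11/17
  2 → 3: 11/19
  3 → 4: 11/11
  4 → 5: 5/13
  4 → 8: 6/6
  5 → 6: 5/5
  6 → 7: 5/7
  7 → 8: 5/8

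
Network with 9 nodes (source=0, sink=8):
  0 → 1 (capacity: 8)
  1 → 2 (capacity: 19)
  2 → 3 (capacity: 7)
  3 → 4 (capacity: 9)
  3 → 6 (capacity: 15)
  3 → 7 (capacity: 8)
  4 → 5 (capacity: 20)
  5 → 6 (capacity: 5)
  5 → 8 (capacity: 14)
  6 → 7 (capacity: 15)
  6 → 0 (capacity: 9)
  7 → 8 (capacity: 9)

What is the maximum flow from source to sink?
Maximum flow = 7

Max flow: 7

Flow assignment:
  0 → 1: 7/8
  1 → 2: 7/19
  2 → 3: 7/7
  3 → 7: 7/8
  7 → 8: 7/9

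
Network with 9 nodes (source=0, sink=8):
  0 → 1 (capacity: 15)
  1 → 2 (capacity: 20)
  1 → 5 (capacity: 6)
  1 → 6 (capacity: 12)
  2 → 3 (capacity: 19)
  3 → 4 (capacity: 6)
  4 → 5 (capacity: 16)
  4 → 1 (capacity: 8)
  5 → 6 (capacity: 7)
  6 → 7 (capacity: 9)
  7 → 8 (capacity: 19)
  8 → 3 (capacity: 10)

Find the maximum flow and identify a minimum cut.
Max flow = 9, Min cut edges: (6,7)

Maximum flow: 9
Minimum cut: (6,7)
Partition: S = [0, 1, 2, 3, 4, 5, 6], T = [7, 8]

Max-flow min-cut theorem verified: both equal 9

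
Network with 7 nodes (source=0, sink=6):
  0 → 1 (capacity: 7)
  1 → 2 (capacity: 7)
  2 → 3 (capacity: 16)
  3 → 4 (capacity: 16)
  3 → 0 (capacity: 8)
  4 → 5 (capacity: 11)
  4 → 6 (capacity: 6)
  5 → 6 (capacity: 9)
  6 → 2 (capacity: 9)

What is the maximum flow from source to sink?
Maximum flow = 7

Max flow: 7

Flow assignment:
  0 → 1: 7/7
  1 → 2: 7/7
  2 → 3: 7/16
  3 → 4: 7/16
  4 → 5: 1/11
  4 → 6: 6/6
  5 → 6: 1/9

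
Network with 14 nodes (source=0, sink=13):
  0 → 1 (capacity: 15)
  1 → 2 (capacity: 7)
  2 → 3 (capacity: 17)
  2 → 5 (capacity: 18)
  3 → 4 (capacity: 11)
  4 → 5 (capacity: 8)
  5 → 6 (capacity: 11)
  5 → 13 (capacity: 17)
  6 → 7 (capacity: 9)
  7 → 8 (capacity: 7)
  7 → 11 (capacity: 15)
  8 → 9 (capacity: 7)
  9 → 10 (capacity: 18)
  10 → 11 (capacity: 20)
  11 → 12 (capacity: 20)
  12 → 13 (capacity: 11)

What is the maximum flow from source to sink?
Maximum flow = 7

Max flow: 7

Flow assignment:
  0 → 1: 7/15
  1 → 2: 7/7
  2 → 5: 7/18
  5 → 13: 7/17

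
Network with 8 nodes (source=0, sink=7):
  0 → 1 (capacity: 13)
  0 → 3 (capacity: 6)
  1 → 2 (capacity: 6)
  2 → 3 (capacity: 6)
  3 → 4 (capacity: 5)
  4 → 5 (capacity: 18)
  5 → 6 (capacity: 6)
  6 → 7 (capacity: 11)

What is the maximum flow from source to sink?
Maximum flow = 5

Max flow: 5

Flow assignment:
  0 → 1: 5/13
  1 → 2: 5/6
  2 → 3: 5/6
  3 → 4: 5/5
  4 → 5: 5/18
  5 → 6: 5/6
  6 → 7: 5/11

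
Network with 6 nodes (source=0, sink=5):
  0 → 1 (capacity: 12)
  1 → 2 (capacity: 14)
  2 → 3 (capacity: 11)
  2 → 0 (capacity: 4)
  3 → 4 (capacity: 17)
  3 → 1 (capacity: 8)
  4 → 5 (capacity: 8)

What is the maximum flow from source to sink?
Maximum flow = 8

Max flow: 8

Flow assignment:
  0 → 1: 9/12
  1 → 2: 12/14
  2 → 3: 11/11
  2 → 0: 1/4
  3 → 4: 8/17
  3 → 1: 3/8
  4 → 5: 8/8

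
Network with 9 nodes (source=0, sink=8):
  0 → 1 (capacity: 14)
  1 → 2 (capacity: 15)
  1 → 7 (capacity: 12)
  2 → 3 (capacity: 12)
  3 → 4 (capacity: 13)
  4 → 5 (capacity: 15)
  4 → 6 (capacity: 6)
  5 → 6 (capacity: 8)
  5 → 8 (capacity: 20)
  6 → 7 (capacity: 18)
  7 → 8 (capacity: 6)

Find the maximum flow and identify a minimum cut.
Max flow = 14, Min cut edges: (0,1)

Maximum flow: 14
Minimum cut: (0,1)
Partition: S = [0], T = [1, 2, 3, 4, 5, 6, 7, 8]

Max-flow min-cut theorem verified: both equal 14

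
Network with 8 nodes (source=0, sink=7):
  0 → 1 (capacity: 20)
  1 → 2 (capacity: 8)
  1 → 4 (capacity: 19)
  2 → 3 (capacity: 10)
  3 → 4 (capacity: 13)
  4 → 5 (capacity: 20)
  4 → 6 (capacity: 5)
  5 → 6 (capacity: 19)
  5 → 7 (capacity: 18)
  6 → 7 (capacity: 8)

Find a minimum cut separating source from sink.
Min cut value = 20, edges: (0,1)

Min cut value: 20
Partition: S = [0], T = [1, 2, 3, 4, 5, 6, 7]
Cut edges: (0,1)

By max-flow min-cut theorem, max flow = min cut = 20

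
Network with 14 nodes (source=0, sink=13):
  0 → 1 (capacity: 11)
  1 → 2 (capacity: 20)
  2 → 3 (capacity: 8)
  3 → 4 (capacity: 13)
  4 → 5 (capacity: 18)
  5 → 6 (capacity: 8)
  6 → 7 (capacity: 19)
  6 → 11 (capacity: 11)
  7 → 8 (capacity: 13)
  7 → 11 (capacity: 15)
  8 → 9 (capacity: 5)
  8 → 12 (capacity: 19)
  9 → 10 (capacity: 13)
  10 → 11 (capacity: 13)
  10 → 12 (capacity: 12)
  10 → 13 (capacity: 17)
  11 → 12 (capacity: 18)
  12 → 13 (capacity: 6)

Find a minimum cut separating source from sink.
Min cut value = 8, edges: (5,6)

Min cut value: 8
Partition: S = [0, 1, 2, 3, 4, 5], T = [6, 7, 8, 9, 10, 11, 12, 13]
Cut edges: (5,6)

By max-flow min-cut theorem, max flow = min cut = 8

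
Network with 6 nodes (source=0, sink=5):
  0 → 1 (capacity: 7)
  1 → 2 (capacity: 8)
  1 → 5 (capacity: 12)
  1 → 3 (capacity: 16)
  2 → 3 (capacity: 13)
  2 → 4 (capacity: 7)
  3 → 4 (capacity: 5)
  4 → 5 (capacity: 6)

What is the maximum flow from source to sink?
Maximum flow = 7

Max flow: 7

Flow assignment:
  0 → 1: 7/7
  1 → 5: 7/12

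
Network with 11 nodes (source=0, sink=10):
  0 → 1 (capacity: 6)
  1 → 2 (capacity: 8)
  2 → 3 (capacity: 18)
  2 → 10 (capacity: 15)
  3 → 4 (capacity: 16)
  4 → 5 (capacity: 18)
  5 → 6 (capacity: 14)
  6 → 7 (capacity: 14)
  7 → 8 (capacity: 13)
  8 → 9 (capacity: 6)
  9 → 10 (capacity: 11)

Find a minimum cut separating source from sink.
Min cut value = 6, edges: (0,1)

Min cut value: 6
Partition: S = [0], T = [1, 2, 3, 4, 5, 6, 7, 8, 9, 10]
Cut edges: (0,1)

By max-flow min-cut theorem, max flow = min cut = 6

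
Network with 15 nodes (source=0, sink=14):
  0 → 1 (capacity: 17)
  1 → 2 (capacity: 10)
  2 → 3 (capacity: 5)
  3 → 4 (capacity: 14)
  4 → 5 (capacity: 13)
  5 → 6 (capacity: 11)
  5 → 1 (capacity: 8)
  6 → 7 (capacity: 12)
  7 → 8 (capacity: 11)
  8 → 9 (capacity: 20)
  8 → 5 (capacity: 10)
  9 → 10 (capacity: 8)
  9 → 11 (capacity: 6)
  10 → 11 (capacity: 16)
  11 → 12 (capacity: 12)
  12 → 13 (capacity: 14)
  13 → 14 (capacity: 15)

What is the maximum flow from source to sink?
Maximum flow = 5

Max flow: 5

Flow assignment:
  0 → 1: 5/17
  1 → 2: 5/10
  2 → 3: 5/5
  3 → 4: 5/14
  4 → 5: 5/13
  5 → 6: 5/11
  6 → 7: 5/12
  7 → 8: 5/11
  8 → 9: 5/20
  9 → 11: 5/6
  11 → 12: 5/12
  12 → 13: 5/14
  13 → 14: 5/15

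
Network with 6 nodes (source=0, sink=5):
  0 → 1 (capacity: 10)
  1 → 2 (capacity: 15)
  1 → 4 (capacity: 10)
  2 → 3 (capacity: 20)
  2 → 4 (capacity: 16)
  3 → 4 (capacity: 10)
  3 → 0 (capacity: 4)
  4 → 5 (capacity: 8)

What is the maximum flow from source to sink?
Maximum flow = 8

Max flow: 8

Flow assignment:
  0 → 1: 8/10
  1 → 4: 8/10
  4 → 5: 8/8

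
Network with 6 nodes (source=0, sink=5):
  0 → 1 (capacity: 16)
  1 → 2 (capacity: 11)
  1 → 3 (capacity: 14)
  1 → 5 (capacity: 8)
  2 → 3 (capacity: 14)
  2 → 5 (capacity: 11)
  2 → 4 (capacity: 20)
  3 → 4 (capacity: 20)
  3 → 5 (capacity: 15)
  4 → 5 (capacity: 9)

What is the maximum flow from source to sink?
Maximum flow = 16

Max flow: 16

Flow assignment:
  0 → 1: 16/16
  1 → 2: 8/11
  1 → 5: 8/8
  2 → 5: 8/11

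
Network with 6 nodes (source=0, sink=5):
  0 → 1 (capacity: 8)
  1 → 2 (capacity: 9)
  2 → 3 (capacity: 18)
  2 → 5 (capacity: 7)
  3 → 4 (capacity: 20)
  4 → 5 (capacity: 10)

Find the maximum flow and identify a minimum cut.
Max flow = 8, Min cut edges: (0,1)

Maximum flow: 8
Minimum cut: (0,1)
Partition: S = [0], T = [1, 2, 3, 4, 5]

Max-flow min-cut theorem verified: both equal 8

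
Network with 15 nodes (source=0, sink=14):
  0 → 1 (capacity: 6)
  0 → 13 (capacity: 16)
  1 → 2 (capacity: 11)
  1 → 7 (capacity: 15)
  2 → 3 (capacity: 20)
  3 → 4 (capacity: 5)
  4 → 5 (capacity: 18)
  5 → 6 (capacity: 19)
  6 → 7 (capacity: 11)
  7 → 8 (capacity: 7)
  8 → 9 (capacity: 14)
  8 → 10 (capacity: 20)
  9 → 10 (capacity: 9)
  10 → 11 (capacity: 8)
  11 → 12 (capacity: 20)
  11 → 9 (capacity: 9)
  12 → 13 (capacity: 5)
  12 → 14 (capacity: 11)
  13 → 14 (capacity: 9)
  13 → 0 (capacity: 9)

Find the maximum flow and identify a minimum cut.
Max flow = 15, Min cut edges: (0,1), (13,14)

Maximum flow: 15
Minimum cut: (0,1), (13,14)
Partition: S = [0, 13], T = [1, 2, 3, 4, 5, 6, 7, 8, 9, 10, 11, 12, 14]

Max-flow min-cut theorem verified: both equal 15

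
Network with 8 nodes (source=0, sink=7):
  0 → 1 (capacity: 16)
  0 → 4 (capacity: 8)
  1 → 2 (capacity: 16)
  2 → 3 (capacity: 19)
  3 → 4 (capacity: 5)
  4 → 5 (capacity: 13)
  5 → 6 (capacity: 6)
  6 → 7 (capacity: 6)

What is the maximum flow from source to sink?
Maximum flow = 6

Max flow: 6

Flow assignment:
  0 → 1: 5/16
  0 → 4: 1/8
  1 → 2: 5/16
  2 → 3: 5/19
  3 → 4: 5/5
  4 → 5: 6/13
  5 → 6: 6/6
  6 → 7: 6/6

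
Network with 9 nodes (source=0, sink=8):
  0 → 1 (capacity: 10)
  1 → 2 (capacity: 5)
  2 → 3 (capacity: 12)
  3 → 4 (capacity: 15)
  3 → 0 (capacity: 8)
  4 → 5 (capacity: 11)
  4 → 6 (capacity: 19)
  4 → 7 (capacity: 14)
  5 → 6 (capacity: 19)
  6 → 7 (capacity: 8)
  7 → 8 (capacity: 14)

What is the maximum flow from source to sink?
Maximum flow = 5

Max flow: 5

Flow assignment:
  0 → 1: 5/10
  1 → 2: 5/5
  2 → 3: 5/12
  3 → 4: 5/15
  4 → 7: 5/14
  7 → 8: 5/14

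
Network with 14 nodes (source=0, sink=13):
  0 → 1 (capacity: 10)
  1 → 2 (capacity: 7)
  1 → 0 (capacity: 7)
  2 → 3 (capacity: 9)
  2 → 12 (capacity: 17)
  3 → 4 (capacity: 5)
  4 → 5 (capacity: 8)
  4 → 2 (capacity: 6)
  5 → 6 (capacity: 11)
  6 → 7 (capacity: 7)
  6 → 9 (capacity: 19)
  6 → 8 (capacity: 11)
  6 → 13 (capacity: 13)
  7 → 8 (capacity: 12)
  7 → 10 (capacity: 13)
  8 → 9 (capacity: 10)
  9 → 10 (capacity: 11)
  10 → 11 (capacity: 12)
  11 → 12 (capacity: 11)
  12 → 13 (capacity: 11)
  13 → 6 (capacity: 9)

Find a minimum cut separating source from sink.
Min cut value = 7, edges: (1,2)

Min cut value: 7
Partition: S = [0, 1], T = [2, 3, 4, 5, 6, 7, 8, 9, 10, 11, 12, 13]
Cut edges: (1,2)

By max-flow min-cut theorem, max flow = min cut = 7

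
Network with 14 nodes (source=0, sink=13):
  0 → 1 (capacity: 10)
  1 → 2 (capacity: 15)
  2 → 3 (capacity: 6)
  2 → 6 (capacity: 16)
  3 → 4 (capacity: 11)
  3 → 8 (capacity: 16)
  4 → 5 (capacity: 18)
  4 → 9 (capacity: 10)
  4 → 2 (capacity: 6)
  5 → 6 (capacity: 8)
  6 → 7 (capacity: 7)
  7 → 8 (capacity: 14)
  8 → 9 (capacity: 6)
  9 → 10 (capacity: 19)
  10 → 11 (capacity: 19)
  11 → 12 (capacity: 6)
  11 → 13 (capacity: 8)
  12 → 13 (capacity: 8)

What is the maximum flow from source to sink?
Maximum flow = 10

Max flow: 10

Flow assignment:
  0 → 1: 10/10
  1 → 2: 10/15
  2 → 3: 6/6
  2 → 6: 4/16
  3 → 4: 6/11
  4 → 9: 6/10
  6 → 7: 4/7
  7 → 8: 4/14
  8 → 9: 4/6
  9 → 10: 10/19
  10 → 11: 10/19
  11 → 12: 2/6
  11 → 13: 8/8
  12 → 13: 2/8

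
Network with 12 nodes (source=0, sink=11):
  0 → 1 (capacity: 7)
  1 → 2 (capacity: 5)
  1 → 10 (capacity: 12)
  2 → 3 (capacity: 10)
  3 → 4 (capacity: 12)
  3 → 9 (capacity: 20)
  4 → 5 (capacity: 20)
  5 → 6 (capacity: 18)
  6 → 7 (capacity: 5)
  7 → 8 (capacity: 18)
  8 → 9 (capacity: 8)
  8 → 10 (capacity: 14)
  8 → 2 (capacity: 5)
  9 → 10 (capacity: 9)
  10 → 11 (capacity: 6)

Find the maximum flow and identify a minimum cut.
Max flow = 6, Min cut edges: (10,11)

Maximum flow: 6
Minimum cut: (10,11)
Partition: S = [0, 1, 2, 3, 4, 5, 6, 7, 8, 9, 10], T = [11]

Max-flow min-cut theorem verified: both equal 6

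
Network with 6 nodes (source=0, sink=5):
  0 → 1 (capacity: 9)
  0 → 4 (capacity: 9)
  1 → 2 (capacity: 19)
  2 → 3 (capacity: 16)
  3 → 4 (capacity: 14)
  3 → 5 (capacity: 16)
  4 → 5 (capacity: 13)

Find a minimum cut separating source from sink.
Min cut value = 18, edges: (0,1), (0,4)

Min cut value: 18
Partition: S = [0], T = [1, 2, 3, 4, 5]
Cut edges: (0,1), (0,4)

By max-flow min-cut theorem, max flow = min cut = 18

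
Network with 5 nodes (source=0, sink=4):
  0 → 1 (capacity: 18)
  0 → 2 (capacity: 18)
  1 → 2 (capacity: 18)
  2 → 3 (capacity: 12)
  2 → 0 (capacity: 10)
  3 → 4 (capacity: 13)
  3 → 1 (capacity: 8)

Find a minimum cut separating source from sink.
Min cut value = 12, edges: (2,3)

Min cut value: 12
Partition: S = [0, 1, 2], T = [3, 4]
Cut edges: (2,3)

By max-flow min-cut theorem, max flow = min cut = 12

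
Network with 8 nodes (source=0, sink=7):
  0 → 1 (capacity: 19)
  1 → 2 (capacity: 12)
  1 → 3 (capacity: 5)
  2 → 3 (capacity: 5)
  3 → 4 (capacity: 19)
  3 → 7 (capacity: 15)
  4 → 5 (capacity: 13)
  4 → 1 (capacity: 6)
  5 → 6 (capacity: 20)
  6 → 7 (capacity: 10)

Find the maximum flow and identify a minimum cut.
Max flow = 10, Min cut edges: (1,3), (2,3)

Maximum flow: 10
Minimum cut: (1,3), (2,3)
Partition: S = [0, 1, 2], T = [3, 4, 5, 6, 7]

Max-flow min-cut theorem verified: both equal 10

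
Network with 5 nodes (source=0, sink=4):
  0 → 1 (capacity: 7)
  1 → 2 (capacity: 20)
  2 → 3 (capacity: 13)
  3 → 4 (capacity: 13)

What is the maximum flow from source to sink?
Maximum flow = 7

Max flow: 7

Flow assignment:
  0 → 1: 7/7
  1 → 2: 7/20
  2 → 3: 7/13
  3 → 4: 7/13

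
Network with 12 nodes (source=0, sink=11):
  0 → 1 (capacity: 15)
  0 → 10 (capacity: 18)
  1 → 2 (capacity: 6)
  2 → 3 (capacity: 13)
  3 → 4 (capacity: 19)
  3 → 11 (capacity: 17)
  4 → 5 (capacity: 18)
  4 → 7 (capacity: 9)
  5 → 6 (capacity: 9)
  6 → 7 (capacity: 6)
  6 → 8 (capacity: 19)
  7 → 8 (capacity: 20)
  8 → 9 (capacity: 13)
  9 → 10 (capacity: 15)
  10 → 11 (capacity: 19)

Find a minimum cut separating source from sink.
Min cut value = 24, edges: (0,10), (1,2)

Min cut value: 24
Partition: S = [0, 1], T = [2, 3, 4, 5, 6, 7, 8, 9, 10, 11]
Cut edges: (0,10), (1,2)

By max-flow min-cut theorem, max flow = min cut = 24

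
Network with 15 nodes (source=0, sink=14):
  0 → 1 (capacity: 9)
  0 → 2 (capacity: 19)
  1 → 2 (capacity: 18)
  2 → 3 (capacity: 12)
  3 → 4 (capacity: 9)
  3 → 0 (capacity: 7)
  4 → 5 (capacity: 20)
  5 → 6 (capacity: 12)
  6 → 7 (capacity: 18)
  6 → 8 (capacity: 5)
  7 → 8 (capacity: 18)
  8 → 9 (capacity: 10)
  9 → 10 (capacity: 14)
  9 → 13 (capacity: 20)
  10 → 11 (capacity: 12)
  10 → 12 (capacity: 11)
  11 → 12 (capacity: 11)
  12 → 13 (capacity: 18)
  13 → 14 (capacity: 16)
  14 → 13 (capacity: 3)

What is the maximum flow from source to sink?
Maximum flow = 9

Max flow: 9

Flow assignment:
  0 → 2: 12/19
  2 → 3: 12/12
  3 → 4: 9/9
  3 → 0: 3/7
  4 → 5: 9/20
  5 → 6: 9/12
  6 → 7: 4/18
  6 → 8: 5/5
  7 → 8: 4/18
  8 → 9: 9/10
  9 → 13: 9/20
  13 → 14: 9/16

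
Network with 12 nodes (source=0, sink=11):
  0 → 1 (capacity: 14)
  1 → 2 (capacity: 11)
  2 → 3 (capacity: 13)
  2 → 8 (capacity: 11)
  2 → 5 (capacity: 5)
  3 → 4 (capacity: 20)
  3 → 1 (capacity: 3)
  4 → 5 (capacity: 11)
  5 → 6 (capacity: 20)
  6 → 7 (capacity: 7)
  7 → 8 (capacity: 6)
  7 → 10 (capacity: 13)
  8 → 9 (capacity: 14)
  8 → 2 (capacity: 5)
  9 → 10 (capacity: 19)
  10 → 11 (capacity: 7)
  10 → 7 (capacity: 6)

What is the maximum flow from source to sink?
Maximum flow = 7

Max flow: 7

Flow assignment:
  0 → 1: 7/14
  1 → 2: 7/11
  2 → 8: 7/11
  7 → 8: 4/6
  8 → 9: 11/14
  9 → 10: 11/19
  10 → 11: 7/7
  10 → 7: 4/6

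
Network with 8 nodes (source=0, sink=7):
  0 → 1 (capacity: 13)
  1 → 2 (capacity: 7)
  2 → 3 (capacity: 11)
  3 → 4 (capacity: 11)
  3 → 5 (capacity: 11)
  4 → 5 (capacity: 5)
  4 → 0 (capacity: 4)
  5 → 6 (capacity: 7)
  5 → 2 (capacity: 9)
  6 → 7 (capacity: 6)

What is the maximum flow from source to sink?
Maximum flow = 6

Max flow: 6

Flow assignment:
  0 → 1: 6/13
  1 → 2: 6/7
  2 → 3: 7/11
  3 → 5: 7/11
  5 → 6: 6/7
  5 → 2: 1/9
  6 → 7: 6/6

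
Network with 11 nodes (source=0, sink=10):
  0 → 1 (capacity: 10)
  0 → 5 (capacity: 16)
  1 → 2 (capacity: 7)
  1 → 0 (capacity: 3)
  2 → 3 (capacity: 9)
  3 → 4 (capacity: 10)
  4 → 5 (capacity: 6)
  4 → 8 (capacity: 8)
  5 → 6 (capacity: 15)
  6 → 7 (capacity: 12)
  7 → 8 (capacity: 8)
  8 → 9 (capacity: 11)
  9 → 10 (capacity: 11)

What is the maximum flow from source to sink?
Maximum flow = 11

Max flow: 11

Flow assignment:
  0 → 1: 7/10
  0 → 5: 4/16
  1 → 2: 7/7
  2 → 3: 7/9
  3 → 4: 7/10
  4 → 5: 4/6
  4 → 8: 3/8
  5 → 6: 8/15
  6 → 7: 8/12
  7 → 8: 8/8
  8 → 9: 11/11
  9 → 10: 11/11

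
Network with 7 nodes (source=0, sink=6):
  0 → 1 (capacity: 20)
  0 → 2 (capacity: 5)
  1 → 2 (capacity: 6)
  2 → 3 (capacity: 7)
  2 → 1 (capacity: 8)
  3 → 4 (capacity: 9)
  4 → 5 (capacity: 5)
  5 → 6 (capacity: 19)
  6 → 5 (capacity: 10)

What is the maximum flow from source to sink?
Maximum flow = 5

Max flow: 5

Flow assignment:
  0 → 1: 5/20
  1 → 2: 5/6
  2 → 3: 5/7
  3 → 4: 5/9
  4 → 5: 5/5
  5 → 6: 5/19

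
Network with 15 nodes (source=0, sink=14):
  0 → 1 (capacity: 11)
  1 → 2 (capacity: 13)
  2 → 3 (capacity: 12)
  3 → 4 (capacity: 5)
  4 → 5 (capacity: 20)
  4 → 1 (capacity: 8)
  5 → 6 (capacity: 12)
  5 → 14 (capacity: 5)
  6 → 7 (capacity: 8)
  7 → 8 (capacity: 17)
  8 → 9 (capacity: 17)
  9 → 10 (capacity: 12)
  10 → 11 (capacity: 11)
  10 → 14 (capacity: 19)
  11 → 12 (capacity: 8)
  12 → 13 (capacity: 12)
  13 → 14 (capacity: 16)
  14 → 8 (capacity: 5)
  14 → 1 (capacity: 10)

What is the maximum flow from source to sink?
Maximum flow = 5

Max flow: 5

Flow assignment:
  0 → 1: 5/11
  1 → 2: 5/13
  2 → 3: 5/12
  3 → 4: 5/5
  4 → 5: 5/20
  5 → 14: 5/5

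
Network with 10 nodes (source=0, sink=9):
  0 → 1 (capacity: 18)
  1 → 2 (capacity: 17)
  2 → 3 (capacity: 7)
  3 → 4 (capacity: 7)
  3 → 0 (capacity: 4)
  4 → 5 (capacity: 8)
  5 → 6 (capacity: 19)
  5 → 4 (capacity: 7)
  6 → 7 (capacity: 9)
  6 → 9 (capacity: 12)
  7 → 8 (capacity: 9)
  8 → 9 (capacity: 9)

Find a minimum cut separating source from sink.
Min cut value = 7, edges: (3,4)

Min cut value: 7
Partition: S = [0, 1, 2, 3], T = [4, 5, 6, 7, 8, 9]
Cut edges: (3,4)

By max-flow min-cut theorem, max flow = min cut = 7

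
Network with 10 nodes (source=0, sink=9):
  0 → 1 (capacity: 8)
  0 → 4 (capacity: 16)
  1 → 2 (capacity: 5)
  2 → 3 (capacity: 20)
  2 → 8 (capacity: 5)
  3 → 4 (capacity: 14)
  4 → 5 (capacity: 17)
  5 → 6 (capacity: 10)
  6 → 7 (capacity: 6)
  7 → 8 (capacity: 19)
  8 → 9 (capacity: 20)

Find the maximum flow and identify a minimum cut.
Max flow = 11, Min cut edges: (2,8), (6,7)

Maximum flow: 11
Minimum cut: (2,8), (6,7)
Partition: S = [0, 1, 2, 3, 4, 5, 6], T = [7, 8, 9]

Max-flow min-cut theorem verified: both equal 11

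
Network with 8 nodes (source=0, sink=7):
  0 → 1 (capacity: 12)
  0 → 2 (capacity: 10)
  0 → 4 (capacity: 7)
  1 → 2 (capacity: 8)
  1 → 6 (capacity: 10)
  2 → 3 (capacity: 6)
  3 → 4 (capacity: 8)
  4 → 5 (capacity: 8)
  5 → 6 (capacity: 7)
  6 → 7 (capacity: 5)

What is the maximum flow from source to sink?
Maximum flow = 5

Max flow: 5

Flow assignment:
  0 → 2: 5/10
  2 → 3: 5/6
  3 → 4: 5/8
  4 → 5: 5/8
  5 → 6: 5/7
  6 → 7: 5/5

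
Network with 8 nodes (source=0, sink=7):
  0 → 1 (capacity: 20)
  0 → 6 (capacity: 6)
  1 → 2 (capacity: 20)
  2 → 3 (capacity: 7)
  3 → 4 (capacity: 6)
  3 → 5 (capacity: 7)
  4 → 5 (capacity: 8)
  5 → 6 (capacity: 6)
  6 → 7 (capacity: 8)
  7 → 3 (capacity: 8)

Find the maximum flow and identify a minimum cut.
Max flow = 8, Min cut edges: (6,7)

Maximum flow: 8
Minimum cut: (6,7)
Partition: S = [0, 1, 2, 3, 4, 5, 6], T = [7]

Max-flow min-cut theorem verified: both equal 8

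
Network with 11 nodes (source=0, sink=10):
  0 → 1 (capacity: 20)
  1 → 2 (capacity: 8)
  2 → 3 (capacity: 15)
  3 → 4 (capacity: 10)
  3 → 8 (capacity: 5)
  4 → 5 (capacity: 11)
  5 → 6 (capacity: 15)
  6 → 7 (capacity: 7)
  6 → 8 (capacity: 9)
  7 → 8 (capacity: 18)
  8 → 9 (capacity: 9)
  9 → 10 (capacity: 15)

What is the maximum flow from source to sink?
Maximum flow = 8

Max flow: 8

Flow assignment:
  0 → 1: 8/20
  1 → 2: 8/8
  2 → 3: 8/15
  3 → 4: 3/10
  3 → 8: 5/5
  4 → 5: 3/11
  5 → 6: 3/15
  6 → 8: 3/9
  8 → 9: 8/9
  9 → 10: 8/15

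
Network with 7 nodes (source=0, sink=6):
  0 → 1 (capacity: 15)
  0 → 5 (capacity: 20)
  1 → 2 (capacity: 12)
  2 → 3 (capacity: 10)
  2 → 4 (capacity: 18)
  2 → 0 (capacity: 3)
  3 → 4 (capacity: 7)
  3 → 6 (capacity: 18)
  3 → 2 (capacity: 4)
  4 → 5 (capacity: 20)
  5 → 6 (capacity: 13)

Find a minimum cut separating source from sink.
Min cut value = 23, edges: (2,3), (5,6)

Min cut value: 23
Partition: S = [0, 1, 2, 4, 5], T = [3, 6]
Cut edges: (2,3), (5,6)

By max-flow min-cut theorem, max flow = min cut = 23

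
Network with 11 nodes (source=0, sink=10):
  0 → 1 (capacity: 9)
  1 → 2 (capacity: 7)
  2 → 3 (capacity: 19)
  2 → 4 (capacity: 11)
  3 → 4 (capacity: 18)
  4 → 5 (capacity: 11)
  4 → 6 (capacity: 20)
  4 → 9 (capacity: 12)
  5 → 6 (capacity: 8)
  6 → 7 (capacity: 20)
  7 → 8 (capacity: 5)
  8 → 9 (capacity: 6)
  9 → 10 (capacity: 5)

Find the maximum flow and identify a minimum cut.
Max flow = 5, Min cut edges: (9,10)

Maximum flow: 5
Minimum cut: (9,10)
Partition: S = [0, 1, 2, 3, 4, 5, 6, 7, 8, 9], T = [10]

Max-flow min-cut theorem verified: both equal 5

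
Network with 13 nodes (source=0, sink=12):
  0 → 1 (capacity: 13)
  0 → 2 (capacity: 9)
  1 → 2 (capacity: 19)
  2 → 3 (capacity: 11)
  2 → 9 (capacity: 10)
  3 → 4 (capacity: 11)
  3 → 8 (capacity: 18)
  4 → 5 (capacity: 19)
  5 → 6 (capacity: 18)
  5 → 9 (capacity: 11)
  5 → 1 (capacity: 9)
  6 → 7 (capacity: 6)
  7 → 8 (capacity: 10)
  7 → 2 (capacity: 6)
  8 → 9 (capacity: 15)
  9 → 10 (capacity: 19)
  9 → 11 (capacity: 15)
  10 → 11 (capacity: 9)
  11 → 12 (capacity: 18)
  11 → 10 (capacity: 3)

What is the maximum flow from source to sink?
Maximum flow = 18

Max flow: 18

Flow assignment:
  0 → 1: 13/13
  0 → 2: 5/9
  1 → 2: 13/19
  2 → 3: 11/11
  2 → 9: 7/10
  3 → 8: 11/18
  8 → 9: 11/15
  9 → 10: 3/19
  9 → 11: 15/15
  10 → 11: 3/9
  11 → 12: 18/18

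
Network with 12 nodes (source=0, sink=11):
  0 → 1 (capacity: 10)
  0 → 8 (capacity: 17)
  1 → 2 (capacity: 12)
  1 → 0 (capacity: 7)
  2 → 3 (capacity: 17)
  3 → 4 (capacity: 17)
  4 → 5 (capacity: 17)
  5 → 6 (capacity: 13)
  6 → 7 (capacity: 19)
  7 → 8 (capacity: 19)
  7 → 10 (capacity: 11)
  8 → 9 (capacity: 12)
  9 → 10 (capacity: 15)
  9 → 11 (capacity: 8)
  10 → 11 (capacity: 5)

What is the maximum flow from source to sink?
Maximum flow = 13

Max flow: 13

Flow assignment:
  0 → 1: 10/10
  0 → 8: 3/17
  1 → 2: 10/12
  2 → 3: 10/17
  3 → 4: 10/17
  4 → 5: 10/17
  5 → 6: 10/13
  6 → 7: 10/19
  7 → 8: 9/19
  7 → 10: 1/11
  8 → 9: 12/12
  9 → 10: 4/15
  9 → 11: 8/8
  10 → 11: 5/5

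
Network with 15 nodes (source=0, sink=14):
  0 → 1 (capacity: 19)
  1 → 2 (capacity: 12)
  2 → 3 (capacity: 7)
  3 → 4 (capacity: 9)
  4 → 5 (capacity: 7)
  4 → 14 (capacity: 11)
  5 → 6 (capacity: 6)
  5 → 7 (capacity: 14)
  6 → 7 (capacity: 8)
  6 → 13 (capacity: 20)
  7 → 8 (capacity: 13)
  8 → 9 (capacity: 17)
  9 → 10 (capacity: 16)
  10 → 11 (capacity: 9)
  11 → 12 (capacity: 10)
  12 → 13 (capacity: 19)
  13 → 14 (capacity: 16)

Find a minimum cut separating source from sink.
Min cut value = 7, edges: (2,3)

Min cut value: 7
Partition: S = [0, 1, 2], T = [3, 4, 5, 6, 7, 8, 9, 10, 11, 12, 13, 14]
Cut edges: (2,3)

By max-flow min-cut theorem, max flow = min cut = 7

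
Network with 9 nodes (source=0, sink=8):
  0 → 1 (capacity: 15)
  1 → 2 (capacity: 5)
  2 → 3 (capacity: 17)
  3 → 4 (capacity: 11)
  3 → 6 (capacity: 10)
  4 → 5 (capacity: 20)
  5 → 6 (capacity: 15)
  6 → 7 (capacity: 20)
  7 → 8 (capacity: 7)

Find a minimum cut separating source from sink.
Min cut value = 5, edges: (1,2)

Min cut value: 5
Partition: S = [0, 1], T = [2, 3, 4, 5, 6, 7, 8]
Cut edges: (1,2)

By max-flow min-cut theorem, max flow = min cut = 5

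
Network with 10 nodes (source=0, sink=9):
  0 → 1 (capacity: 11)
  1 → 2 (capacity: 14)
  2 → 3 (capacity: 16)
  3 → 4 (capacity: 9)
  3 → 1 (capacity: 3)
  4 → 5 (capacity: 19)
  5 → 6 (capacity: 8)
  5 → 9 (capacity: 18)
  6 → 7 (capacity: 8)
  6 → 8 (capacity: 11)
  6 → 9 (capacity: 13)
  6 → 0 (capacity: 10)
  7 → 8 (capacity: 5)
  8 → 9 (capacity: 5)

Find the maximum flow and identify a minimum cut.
Max flow = 9, Min cut edges: (3,4)

Maximum flow: 9
Minimum cut: (3,4)
Partition: S = [0, 1, 2, 3], T = [4, 5, 6, 7, 8, 9]

Max-flow min-cut theorem verified: both equal 9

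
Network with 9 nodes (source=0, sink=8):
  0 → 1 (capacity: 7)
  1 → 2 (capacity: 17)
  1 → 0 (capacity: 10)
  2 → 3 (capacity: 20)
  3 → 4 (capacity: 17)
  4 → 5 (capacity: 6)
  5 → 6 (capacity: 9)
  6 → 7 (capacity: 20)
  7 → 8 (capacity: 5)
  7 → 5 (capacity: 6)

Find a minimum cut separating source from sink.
Min cut value = 5, edges: (7,8)

Min cut value: 5
Partition: S = [0, 1, 2, 3, 4, 5, 6, 7], T = [8]
Cut edges: (7,8)

By max-flow min-cut theorem, max flow = min cut = 5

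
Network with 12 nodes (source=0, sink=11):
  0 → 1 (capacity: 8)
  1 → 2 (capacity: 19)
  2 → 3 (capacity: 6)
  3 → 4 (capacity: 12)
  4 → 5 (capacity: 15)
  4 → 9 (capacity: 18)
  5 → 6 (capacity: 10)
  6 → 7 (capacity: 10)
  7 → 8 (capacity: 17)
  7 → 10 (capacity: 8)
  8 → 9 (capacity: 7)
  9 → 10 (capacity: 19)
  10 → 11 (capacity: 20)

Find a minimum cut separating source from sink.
Min cut value = 6, edges: (2,3)

Min cut value: 6
Partition: S = [0, 1, 2], T = [3, 4, 5, 6, 7, 8, 9, 10, 11]
Cut edges: (2,3)

By max-flow min-cut theorem, max flow = min cut = 6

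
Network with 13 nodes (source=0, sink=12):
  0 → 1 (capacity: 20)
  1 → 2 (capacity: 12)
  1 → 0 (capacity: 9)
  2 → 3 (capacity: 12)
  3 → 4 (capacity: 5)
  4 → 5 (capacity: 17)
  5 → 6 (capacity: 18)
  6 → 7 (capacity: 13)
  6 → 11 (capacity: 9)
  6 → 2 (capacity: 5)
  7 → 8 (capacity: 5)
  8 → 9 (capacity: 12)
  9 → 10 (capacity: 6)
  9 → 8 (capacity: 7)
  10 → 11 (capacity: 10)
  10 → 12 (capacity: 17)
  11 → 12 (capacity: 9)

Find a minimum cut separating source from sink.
Min cut value = 5, edges: (3,4)

Min cut value: 5
Partition: S = [0, 1, 2, 3], T = [4, 5, 6, 7, 8, 9, 10, 11, 12]
Cut edges: (3,4)

By max-flow min-cut theorem, max flow = min cut = 5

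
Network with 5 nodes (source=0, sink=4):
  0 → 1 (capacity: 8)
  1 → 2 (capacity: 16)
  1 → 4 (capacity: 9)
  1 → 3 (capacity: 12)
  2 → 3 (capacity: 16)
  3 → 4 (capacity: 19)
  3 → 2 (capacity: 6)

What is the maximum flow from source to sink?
Maximum flow = 8

Max flow: 8

Flow assignment:
  0 → 1: 8/8
  1 → 4: 8/9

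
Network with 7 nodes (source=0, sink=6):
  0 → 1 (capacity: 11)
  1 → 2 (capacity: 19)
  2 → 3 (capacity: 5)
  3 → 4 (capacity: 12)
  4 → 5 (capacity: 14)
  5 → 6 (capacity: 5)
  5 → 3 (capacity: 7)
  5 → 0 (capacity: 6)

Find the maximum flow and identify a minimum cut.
Max flow = 5, Min cut edges: (5,6)

Maximum flow: 5
Minimum cut: (5,6)
Partition: S = [0, 1, 2, 3, 4, 5], T = [6]

Max-flow min-cut theorem verified: both equal 5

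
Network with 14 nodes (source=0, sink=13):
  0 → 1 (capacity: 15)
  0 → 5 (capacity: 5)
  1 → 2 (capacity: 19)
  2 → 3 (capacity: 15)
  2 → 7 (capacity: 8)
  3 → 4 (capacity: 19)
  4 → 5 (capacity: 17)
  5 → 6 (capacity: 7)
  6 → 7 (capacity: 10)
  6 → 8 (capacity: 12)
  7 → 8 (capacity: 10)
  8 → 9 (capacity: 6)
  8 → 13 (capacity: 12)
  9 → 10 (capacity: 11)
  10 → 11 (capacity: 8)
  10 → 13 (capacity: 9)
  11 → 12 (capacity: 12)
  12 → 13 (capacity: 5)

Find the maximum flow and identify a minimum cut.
Max flow = 15, Min cut edges: (2,7), (5,6)

Maximum flow: 15
Minimum cut: (2,7), (5,6)
Partition: S = [0, 1, 2, 3, 4, 5], T = [6, 7, 8, 9, 10, 11, 12, 13]

Max-flow min-cut theorem verified: both equal 15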